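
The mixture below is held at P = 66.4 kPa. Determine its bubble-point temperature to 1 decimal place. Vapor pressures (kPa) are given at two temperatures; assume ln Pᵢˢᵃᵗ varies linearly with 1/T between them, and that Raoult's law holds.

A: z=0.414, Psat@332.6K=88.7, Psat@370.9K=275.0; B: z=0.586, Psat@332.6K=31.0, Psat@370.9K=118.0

Bubble-point temperature: ΣzᵢPᵢˢᵃᵗ(T) = P. Interpolate ln Pᵢˢᵃᵗ = aᵢ + bᵢ/T.
  T = 332.6 K: ΣzᵢPᵢˢᵃᵗ = 54.89 kPa
  T = 370.9 K: ΣzᵢPᵢˢᵃᵗ = 183.00 kPa
  T = 351.8 K: ΣzᵢPᵢˢᵃᵗ = 103.60 kPa
  T = 342.2 K: ΣzᵢPᵢˢᵃᵗ = 76.06 kPa
  T = 337.4 K: ΣzᵢPᵢˢᵃᵗ = 64.76 kPa
  T = 339.8 K: ΣzᵢPᵢˢᵃᵗ = 70.22 kPa
Interpolating between 337.4 K and 339.8 K gives T ≈ 338.1 K.

T = 338.1 K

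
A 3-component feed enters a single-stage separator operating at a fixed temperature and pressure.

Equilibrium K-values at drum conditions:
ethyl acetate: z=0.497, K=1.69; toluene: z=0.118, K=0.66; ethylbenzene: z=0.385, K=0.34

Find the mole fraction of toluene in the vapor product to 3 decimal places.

y_toluene = 0.081

Let ψ = V/F and solve Σ zᵢ(Kᵢ−1)/(1+ψ(Kᵢ−1)) = 0.
g(0) = ΣzᵢKᵢ − 1 = 0.049 and g(1) = 1 − Σzᵢ/Kᵢ = -0.605, so a root lies in (0, 1).
Newton iteration, ψ⁰ = 0.5:
  ψ = 0.500: g = -0.1726, g' = -0.524 → ψ = 0.171
  ψ = 0.171: g = -0.0222, g' = -0.418 → ψ = 0.118
  ψ = 0.118: g = -0.0001, g' = -0.414 → ψ = 0.117
Converged at ψ = 0.117.
Compositions from xᵢ = zᵢ/(1+ψ(Kᵢ−1)), yᵢ = Kᵢxᵢ:
  ethyl acetate: x = 0.460, y = 0.777
  toluene: x = 0.123, y = 0.081
  ethylbenzene: x = 0.417, y = 0.142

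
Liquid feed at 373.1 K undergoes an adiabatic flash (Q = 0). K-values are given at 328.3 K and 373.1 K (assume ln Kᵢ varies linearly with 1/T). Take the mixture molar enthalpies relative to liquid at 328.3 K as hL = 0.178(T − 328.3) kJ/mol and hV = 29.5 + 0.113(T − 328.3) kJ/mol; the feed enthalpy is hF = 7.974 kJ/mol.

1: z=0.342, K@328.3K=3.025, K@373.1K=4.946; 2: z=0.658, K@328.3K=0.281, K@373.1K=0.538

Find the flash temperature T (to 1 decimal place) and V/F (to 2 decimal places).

T = 336.7 K, V/F = 0.22

Adiabatic flash: solve Rachford–Rice at each trial T, then check hF = ψ·hV(T) + (1−ψ)·hL(T).
  T = 328.3 K: K = (3.025, 0.281), RR gives ψ = 0.151, H_out = 4.446 kJ/mol
  T = 373.1 K: K = (4.946, 0.538), RR gives ψ = 0.574, H_out = 23.223 kJ/mol
  T = 350.7 K: K = (3.929, 0.397), RR gives ψ = 0.343, H_out = 13.592 kJ/mol
  T = 339.5 K: K = (3.463, 0.336), RR gives ψ = 0.248, H_out = 9.122 kJ/mol
  T = 333.9 K: K = (3.240, 0.308), RR gives ψ = 0.200, H_out = 6.831 kJ/mol
  T = 336.7 K: K = (3.350, 0.322), RR gives ψ = 0.224, H_out = 7.986 kJ/mol
  T = 335.3 K: K = (3.295, 0.315), RR gives ψ = 0.212, H_out = 7.411 kJ/mol
Linear interpolation between T = 335.3 (H_out = 7.411) and T = 336.7 (H_out = 7.986) on hF = 7.974 gives T ≈ 336.7 K, at which ψ = 0.22.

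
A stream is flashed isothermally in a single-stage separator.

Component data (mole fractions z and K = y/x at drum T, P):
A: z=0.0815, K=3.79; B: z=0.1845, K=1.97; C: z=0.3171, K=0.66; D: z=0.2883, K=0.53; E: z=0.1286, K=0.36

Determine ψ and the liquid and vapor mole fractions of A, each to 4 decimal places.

ψ = 0.0989, x_A = 0.0639, y_A = 0.2421

Rachford–Rice: g(ψ) = Σ zᵢ(Kᵢ−1)/(1+ψ(Kᵢ−1)) = 0.
Feasibility: ΣzᵢKᵢ = 1.0807, Σzᵢ/Kᵢ = 1.4968 — both > 1, two phases present.
Newton–Raphson from ψ = 0.5:
  ψ = 0.5000: g = -0.21260, g' = -0.4653 → ψ = 0.0431
  ψ = 0.0431: g = 0.04244, g' = -0.8254 → ψ = 0.0945
  ψ = 0.0945: g = 0.00311, g' = -0.7116 → ψ = 0.0988
  ψ = 0.0988: g = 0.00002, g' = -0.7037 → ψ = 0.0989
Converged at ψ = 0.0989.
Compositions from xᵢ = zᵢ/(1+ψ(Kᵢ−1)), yᵢ = Kᵢxᵢ:
  A: x = 0.0639, y = 0.2421
  B: x = 0.1684, y = 0.3317
  C: x = 0.3281, y = 0.2166
  D: x = 0.3023, y = 0.1602
  E: x = 0.1373, y = 0.0494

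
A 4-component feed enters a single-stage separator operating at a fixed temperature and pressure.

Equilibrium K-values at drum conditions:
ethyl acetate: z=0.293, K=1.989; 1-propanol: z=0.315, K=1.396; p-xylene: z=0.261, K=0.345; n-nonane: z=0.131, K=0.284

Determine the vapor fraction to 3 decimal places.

ψ = 0.306

Rachford–Rice: g(ψ) = Σ zᵢ(Kᵢ−1)/(1+ψ(Kᵢ−1)) = 0.
g(0) = ΣzᵢKᵢ − 1 = 0.150 and g(1) = 1 − Σzᵢ/Kᵢ = -0.591, so a root lies in (0, 1).
Newton–Raphson from ψ = 0.62:
  ψ = 0.620: g = -0.1767, g' = -0.677 → ψ = 0.359
  ψ = 0.359: g = -0.0266, g' = -0.507 → ψ = 0.306
Converged at ψ = 0.306.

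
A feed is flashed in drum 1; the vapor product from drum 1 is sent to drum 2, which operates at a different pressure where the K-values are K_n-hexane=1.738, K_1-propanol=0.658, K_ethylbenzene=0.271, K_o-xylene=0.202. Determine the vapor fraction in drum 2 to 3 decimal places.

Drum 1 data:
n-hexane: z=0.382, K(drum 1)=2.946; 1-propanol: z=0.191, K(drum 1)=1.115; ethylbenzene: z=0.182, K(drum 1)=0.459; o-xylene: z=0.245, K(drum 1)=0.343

Drum 1:
Material balance + equilibrium reduce to Σ zᵢ(Kᵢ−1)/(1+ψ₁(Kᵢ−1)) = 0.
g(0) = ΣzᵢKᵢ − 1 = 0.506 and g(1) = 1 − Σzᵢ/Kᵢ = -0.412, so a root lies in (0, 1).
Iterate (Newton) starting at ψ₁ = 0.5:
  ψ₁ = 0.500: g = 0.0229, g' = -0.709 → ψ₁ = 0.532
Converged at ψ₁ = 0.532.
Drum-1 compositions:
  n-hexane: x = 0.188, y = 0.553
  1-propanol: x = 0.180, y = 0.201
  ethylbenzene: x = 0.256, y = 0.117
  o-xylene: x = 0.377, y = 0.129
Drum-2 feed = drum-1 vapor: z₂ = (0.5528, 0.2007, 0.1173, 0.1292).
Drum 2:
Rachford–Rice: g(ψ₂) = Σ zᵢ(Kᵢ−1)/(1+ψ₂(Kᵢ−1)) = 0.
g(0) = ΣzᵢKᵢ − 1 = 0.151 and g(1) = 1 − Σzᵢ/Kᵢ = -0.696, so a root lies in (0, 1).
Newton–Raphson from ψ₂ = 0.34:
  ψ₂ = 0.340: g = -0.0068, g' = -0.488 → ψ₂ = 0.326
Converged at ψ₂ = 0.326.
  n-hexane: x = 0.446, y = 0.774
  1-propanol: x = 0.226, y = 0.149
  ethylbenzene: x = 0.154, y = 0.042
  o-xylene: x = 0.175, y = 0.035

V/F (drum 2) = 0.326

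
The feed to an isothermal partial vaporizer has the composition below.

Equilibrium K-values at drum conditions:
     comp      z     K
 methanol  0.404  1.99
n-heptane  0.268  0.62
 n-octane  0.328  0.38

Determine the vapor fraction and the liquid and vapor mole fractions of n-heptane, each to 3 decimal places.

ψ = 0.183, x_n-heptane = 0.288, y_n-heptane = 0.179

Material balance + equilibrium reduce to Σ zᵢ(Kᵢ−1)/(1+ψ(Kᵢ−1)) = 0.
Check two-phase: ΣzᵢKᵢ = 1.095 > 1 and Σzᵢ/Kᵢ = 1.498 > 1, so g(0) = 0.095 > 0 and g(1) = -0.498 < 0.
Newton iteration, ψ⁰ = 0.35:
  ψ = 0.350: g = -0.0801, g' = -0.476 → ψ = 0.181
  ψ = 0.181: g = 0.0005, g' = -0.489 → ψ = 0.183
Converged at ψ = 0.183.
Compositions from xᵢ = zᵢ/(1+ψ(Kᵢ−1)), yᵢ = Kᵢxᵢ:
  methanol: x = 0.342, y = 0.681
  n-heptane: x = 0.288, y = 0.179
  n-octane: x = 0.370, y = 0.141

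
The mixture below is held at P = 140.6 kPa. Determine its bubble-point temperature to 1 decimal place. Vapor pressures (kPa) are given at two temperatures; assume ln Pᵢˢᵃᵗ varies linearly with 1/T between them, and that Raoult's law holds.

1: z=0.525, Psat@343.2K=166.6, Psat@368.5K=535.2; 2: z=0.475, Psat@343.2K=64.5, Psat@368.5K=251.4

T = 346.6 K

Bubble-point temperature: ΣzᵢPᵢˢᵃᵗ(T) = P. Interpolate ln Pᵢˢᵃᵗ = aᵢ + bᵢ/T.
  T = 343.2 K: ΣzᵢPᵢˢᵃᵗ = 118.10 kPa
  T = 368.5 K: ΣzᵢPᵢˢᵃᵗ = 400.39 kPa
  T = 355.9 K: ΣzᵢPᵢˢᵃᵗ = 222.56 kPa
  T = 349.5 K: ΣzᵢPᵢˢᵃᵗ = 162.61 kPa
  T = 346.4 K: ΣzᵢPᵢˢᵃᵗ = 139.13 kPa
  T = 347.9 K: ΣzᵢPᵢˢᵃᵗ = 150.08 kPa
Interpolating between 346.4 K and 347.9 K gives T ≈ 346.6 K.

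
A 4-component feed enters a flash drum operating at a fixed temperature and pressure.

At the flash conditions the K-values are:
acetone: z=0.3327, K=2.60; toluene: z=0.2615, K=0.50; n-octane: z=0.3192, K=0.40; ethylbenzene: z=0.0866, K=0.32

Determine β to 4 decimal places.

β = 0.1647

Let β = V/F and solve Σ zᵢ(Kᵢ−1)/(1+β(Kᵢ−1)) = 0.
Feasibility: ΣzᵢKᵢ = 1.1512, Σzᵢ/Kᵢ = 1.7196 — both > 1, two phases present.
Iterate (Newton) starting at β = 0.66:
  β = 0.6600: g = -0.36016, g' = -0.7939 → β = 0.2063
  β = 0.2063: g = -0.03268, g' = -0.7665 → β = 0.1637
  β = 0.1637: g = 0.00077, g' = -0.8044 → β = 0.1647
Converged at β = 0.1647.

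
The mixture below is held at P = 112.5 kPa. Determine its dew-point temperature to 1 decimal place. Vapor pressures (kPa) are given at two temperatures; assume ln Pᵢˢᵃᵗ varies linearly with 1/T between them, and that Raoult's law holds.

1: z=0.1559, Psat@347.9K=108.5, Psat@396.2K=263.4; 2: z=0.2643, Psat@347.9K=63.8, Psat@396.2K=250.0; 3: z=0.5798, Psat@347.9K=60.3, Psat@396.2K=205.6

T = 367.4 K

Dew-point temperature: Σzᵢ·P/Pᵢˢᵃᵗ(T) = 1. Interpolate ln Pᵢˢᵃᵗ = aᵢ + bᵢ/T.
  T = 347.9 K: ΣzᵢP/Pᵢˢᵃᵗ = 1.7094
  T = 396.2 K: ΣzᵢP/Pᵢˢᵃᵗ = 0.5028
  T = 372.0 K: ΣzᵢP/Pᵢˢᵃᵗ = 0.8901
  T = 359.9 K: ΣzᵢP/Pᵢˢᵃᵗ = 1.2210
  T = 365.9 K: ΣzᵢP/Pᵢˢᵃᵗ = 1.0410
  T = 368.9 K: ΣzᵢP/Pᵢˢᵃᵗ = 0.9632
  T = 367.4 K: ΣzᵢP/Pᵢˢᵃᵗ = 1.0012
Interpolating between 367.4 K and 368.9 K gives T ≈ 367.4 K.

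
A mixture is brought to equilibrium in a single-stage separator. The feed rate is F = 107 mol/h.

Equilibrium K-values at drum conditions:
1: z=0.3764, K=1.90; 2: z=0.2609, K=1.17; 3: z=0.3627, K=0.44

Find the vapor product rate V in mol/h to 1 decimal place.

V = 51.3 mol/h

Iterate (Newton) starting at ψ = 0.48:
  ψ = 0.4800: g = -0.00021, g' = -0.3679 → ψ = 0.4794
Converged at ψ = 0.4794.
Then V = ψ·F = 0.4794·107 = 51.3 mol/h and L = F − V = 55.7 mol/h.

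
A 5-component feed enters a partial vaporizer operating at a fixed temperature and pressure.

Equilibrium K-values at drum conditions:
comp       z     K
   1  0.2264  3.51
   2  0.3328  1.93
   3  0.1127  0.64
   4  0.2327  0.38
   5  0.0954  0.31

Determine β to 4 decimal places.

β = 0.6431

Material balance + equilibrium reduce to Σ zᵢ(Kᵢ−1)/(1+β(Kᵢ−1)) = 0.
Feasibility: ΣzᵢKᵢ = 1.6271, Σzᵢ/Kᵢ = 1.3331 — both > 1, two phases present.
Iterate (Newton) starting at β = 0.5:
  β = 0.5000: g = 0.10420, g' = -0.7301 → β = 0.6427
  β = 0.6427: g = 0.00025, g' = -0.7402 → β = 0.6431
Converged at β = 0.6431.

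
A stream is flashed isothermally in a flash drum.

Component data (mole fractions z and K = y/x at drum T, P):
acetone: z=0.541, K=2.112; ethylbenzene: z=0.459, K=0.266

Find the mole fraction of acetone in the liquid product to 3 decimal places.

x_acetone = 0.398

Material balance + equilibrium reduce to Σ zᵢ(Kᵢ−1)/(1+β(Kᵢ−1)) = 0.
Feasibility: ΣzᵢKᵢ = 1.265, Σzᵢ/Kᵢ = 1.982 — both > 1, two phases present.
Iterate (Newton) starting at β = 0.5:
  β = 0.500: g = -0.1456, g' = -0.893 → β = 0.337
  β = 0.337: g = -0.0101, g' = -0.791 → β = 0.324
Converged at β = 0.324.
Compositions from xᵢ = zᵢ/(1+β(Kᵢ−1)), yᵢ = Kᵢxᵢ:
  acetone: x = 0.398, y = 0.840
  ethylbenzene: x = 0.602, y = 0.160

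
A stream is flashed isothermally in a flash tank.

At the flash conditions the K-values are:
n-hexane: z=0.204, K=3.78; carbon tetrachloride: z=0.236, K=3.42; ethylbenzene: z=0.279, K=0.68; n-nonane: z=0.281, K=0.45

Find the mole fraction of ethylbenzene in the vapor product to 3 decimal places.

y_ethylbenzene = 0.251

Newton iteration, β⁰ = 0.5:
  β = 0.500: g = 0.1763, g' = -0.761 → β = 0.732
  β = 0.732: g = 0.0179, g' = -0.638 → β = 0.760
Converged at β = 0.760.
Compositions from xᵢ = zᵢ/(1+β(Kᵢ−1)), yᵢ = Kᵢxᵢ:
  n-hexane: x = 0.066, y = 0.248
  carbon tetrachloride: x = 0.083, y = 0.284
  ethylbenzene: x = 0.369, y = 0.251
  n-nonane: x = 0.483, y = 0.217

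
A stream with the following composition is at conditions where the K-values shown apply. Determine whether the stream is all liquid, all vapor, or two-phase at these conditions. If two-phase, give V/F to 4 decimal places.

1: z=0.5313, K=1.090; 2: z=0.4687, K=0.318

all liquid

ΣzᵢKᵢ = 0.7282; Σzᵢ/Kᵢ = 1.9613.
Since ΣzᵢKᵢ < 1 the mixture is below its bubble point — single liquid phase.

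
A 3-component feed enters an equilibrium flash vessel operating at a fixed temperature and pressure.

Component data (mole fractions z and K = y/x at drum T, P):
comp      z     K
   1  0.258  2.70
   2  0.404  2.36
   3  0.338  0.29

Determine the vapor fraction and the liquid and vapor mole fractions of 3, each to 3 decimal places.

Let ψ = V/F and solve Σ zᵢ(Kᵢ−1)/(1+ψ(Kᵢ−1)) = 0.
g(0) = ΣzᵢKᵢ − 1 = 0.748 and g(1) = 1 − Σzᵢ/Kᵢ = -0.432, so a root lies in (0, 1).
Newton iteration, ψ⁰ = 0.41:
  ψ = 0.410: g = 0.2727, g' = -0.906 → ψ = 0.711
  ψ = 0.711: g = -0.0067, g' = -1.041 → ψ = 0.705
Converged at ψ = 0.705.
Compositions from xᵢ = zᵢ/(1+ψ(Kᵢ−1)), yᵢ = Kᵢxᵢ:
  1: x = 0.117, y = 0.317
  2: x = 0.206, y = 0.487
  3: x = 0.676, y = 0.196

ψ = 0.705, x_3 = 0.676, y_3 = 0.196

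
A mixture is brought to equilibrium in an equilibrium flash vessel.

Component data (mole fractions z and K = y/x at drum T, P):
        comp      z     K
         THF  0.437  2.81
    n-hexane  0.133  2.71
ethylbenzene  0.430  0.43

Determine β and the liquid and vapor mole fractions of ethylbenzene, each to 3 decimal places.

Let β = V/F and solve Σ zᵢ(Kᵢ−1)/(1+β(Kᵢ−1)) = 0.
Feasibility: ΣzᵢKᵢ = 1.773, Σzᵢ/Kᵢ = 1.205 — both > 1, two phases present.
Newton–Raphson from β = 0.5:
  β = 0.500: g = 0.1950, g' = -0.781 → β = 0.750
  β = 0.750: g = 0.0072, g' = -0.758 → β = 0.759
Converged at β = 0.759.
Compositions from xᵢ = zᵢ/(1+β(Kᵢ−1)), yᵢ = Kᵢxᵢ:
  THF: x = 0.184, y = 0.517
  n-hexane: x = 0.058, y = 0.157
  ethylbenzene: x = 0.758, y = 0.326

β = 0.759, x_ethylbenzene = 0.758, y_ethylbenzene = 0.326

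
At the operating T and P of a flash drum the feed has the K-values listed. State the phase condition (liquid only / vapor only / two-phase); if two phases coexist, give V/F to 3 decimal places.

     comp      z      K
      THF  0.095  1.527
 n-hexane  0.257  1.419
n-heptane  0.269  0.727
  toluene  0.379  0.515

ΣzᵢKᵢ = 0.900; Σzᵢ/Kᵢ = 1.349.
Since ΣzᵢKᵢ < 1 the mixture is below its bubble point — single liquid phase.

liquid only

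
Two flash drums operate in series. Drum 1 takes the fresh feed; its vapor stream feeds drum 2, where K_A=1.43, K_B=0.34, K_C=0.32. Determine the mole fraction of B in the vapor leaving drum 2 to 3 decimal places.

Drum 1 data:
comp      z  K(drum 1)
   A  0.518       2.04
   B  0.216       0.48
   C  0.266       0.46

y_B (drum 2) = 0.060

Drum 1:
Rachford–Rice: g(ψ₁) = Σ zᵢ(Kᵢ−1)/(1+ψ₁(Kᵢ−1)) = 0.
Feasibility: ΣzᵢKᵢ = 1.283, Σzᵢ/Kᵢ = 1.282 — both > 1, two phases present.
Newton–Raphson from ψ₁ = 0.5:
  ψ₁ = 0.500: g = 0.0059, g' = -0.495 → ψ₁ = 0.512
Converged at ψ₁ = 0.512.
Drum-1 compositions:
  A: x = 0.338, y = 0.690
  B: x = 0.294, y = 0.141
  C: x = 0.368, y = 0.169
Drum-2 feed = drum-1 vapor: z₂ = (0.6896, 0.1413, 0.1691).
Drum 2:
Newton–Raphson from ψ₂ = 0.5:
  ψ₂ = 0.500: g = -0.0693, g' = -0.403 → ψ₂ = 0.328
  ψ₂ = 0.328: g = -0.0071, g' = -0.328 → ψ₂ = 0.306
Converged at ψ₂ = 0.306.
  A: x = 0.609, y = 0.871
  B: x = 0.177, y = 0.060
  C: x = 0.214, y = 0.068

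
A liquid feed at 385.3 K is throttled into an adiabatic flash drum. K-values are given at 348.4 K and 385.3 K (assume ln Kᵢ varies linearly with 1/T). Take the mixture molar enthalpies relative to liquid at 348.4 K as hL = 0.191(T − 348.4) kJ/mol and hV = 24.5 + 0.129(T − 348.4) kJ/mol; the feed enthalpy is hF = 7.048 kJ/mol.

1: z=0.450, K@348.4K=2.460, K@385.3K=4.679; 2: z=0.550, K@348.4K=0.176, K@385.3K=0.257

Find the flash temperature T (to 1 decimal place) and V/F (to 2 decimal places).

T = 354.6 K, V/F = 0.24

Adiabatic flash: solve Rachford–Rice at each trial T, then check hF = ψ·hV(T) + (1−ψ)·hL(T).
  T = 348.4 K: K = (2.460, 0.176), RR gives ψ = 0.169, H_out = 4.150 kJ/mol
  T = 385.3 K: K = (4.679, 0.257), RR gives ψ = 0.456, H_out = 17.180 kJ/mol
  T = 366.9 K: K = (3.451, 0.215), RR gives ψ = 0.349, H_out = 11.677 kJ/mol
  T = 357.6 K: K = (2.924, 0.195), RR gives ψ = 0.273, H_out = 8.290 kJ/mol
  T = 353.0 K: K = (2.685, 0.185), RR gives ψ = 0.226, H_out = 6.349 kJ/mol
  T = 355.3 K: K = (2.803, 0.190), RR gives ψ = 0.250, H_out = 7.347 kJ/mol
Linear interpolation between T = 353.0 (H_out = 6.349) and T = 355.3 (H_out = 7.347) on hF = 7.048 gives T ≈ 354.6 K, at which ψ = 0.24.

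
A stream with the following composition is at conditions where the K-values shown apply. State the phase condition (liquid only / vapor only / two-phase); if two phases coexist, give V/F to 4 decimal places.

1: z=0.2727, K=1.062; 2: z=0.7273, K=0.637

liquid only

ΣzᵢKᵢ = 0.7529; Σzᵢ/Kᵢ = 1.3985.
Since ΣzᵢKᵢ < 1 the mixture is below its bubble point — single liquid phase.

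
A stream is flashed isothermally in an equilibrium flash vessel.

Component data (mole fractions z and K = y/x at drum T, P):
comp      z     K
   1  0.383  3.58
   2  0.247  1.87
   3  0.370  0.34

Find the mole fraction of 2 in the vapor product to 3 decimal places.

y_2 = 0.282

Rachford–Rice: g(V/F) = Σ zᵢ(Kᵢ−1)/(1+V/F(Kᵢ−1)) = 0.
g(0) = ΣzᵢKᵢ − 1 = 0.959 and g(1) = 1 − Σzᵢ/Kᵢ = -0.327, so a root lies in (0, 1).
Iterate (Newton) starting at V/F = 0.6:
  V/F = 0.600: g = 0.1247, g' = -0.915 → V/F = 0.736
  V/F = 0.736: g = -0.0032, g' = -0.983 → V/F = 0.733
Converged at V/F = 0.733.
Compositions from xᵢ = zᵢ/(1+V/F(Kᵢ−1)), yᵢ = Kᵢxᵢ:
  1: x = 0.132, y = 0.474
  2: x = 0.151, y = 0.282
  3: x = 0.717, y = 0.244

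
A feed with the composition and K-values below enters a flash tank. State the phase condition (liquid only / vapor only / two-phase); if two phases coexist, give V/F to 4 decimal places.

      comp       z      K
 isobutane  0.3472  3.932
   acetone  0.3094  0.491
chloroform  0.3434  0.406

ΣzᵢKᵢ = 1.6565; Σzᵢ/Kᵢ = 1.5643.
Both exceed 1, so a two-phase solution exists.
Rachford–Rice: g(ψ) = Σ zᵢ(Kᵢ−1)/(1+ψ(Kᵢ−1)) = 0.
Iterate (Newton) starting at ψ = 0.5:
  ψ = 0.5000: g = -0.08859, g' = -0.8802 → ψ = 0.3994
  ψ = 0.3994: g = 0.00385, g' = -0.9678 → ψ = 0.4033
Converged at ψ = 0.4033.

two-phase, V/F = 0.4033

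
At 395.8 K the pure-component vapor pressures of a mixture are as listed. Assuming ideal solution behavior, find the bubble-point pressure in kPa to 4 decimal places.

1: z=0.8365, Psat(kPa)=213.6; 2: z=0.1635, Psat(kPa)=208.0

Pbub = 212.6844 kPa

At the bubble point ψ → 0, so ΣzᵢKᵢ = 1 with Kᵢ = Pᵢˢᵃᵗ/P ⇒ P = ΣzᵢPᵢˢᵃᵗ.
P = 0.8365·213.6 + 0.1635·208.0 = 212.6844 kPa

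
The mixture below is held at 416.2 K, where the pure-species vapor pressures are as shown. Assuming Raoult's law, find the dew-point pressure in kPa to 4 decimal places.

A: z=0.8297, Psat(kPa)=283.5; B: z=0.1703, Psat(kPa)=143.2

Pdew = 242.9616 kPa

At the dew point ψ → 1, so Σzᵢ/Kᵢ = 1 with Kᵢ = Pᵢˢᵃᵗ/P ⇒ 1/P = Σzᵢ/Pᵢˢᵃᵗ.
1/P = 0.8297/283.5 + 0.1703/143.2 = 0.0041159 ⇒ P = 242.9616 kPa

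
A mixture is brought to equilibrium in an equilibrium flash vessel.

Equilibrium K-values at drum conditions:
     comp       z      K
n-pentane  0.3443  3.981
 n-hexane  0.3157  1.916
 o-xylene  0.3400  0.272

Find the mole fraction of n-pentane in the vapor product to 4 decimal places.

y_n-pentane = 0.4426

Rachford–Rice: g(V/F) = Σ zᵢ(Kᵢ−1)/(1+V/F(Kᵢ−1)) = 0.
g(0) = ΣzᵢKᵢ − 1 = 1.0680 and g(1) = 1 − Σzᵢ/Kᵢ = -0.5013, so a root lies in (0, 1).
Newton iteration, V/F⁰ = 0.5:
  V/F = 0.5000: g = 0.22127, g' = -1.0634 → V/F = 0.7081
  V/F = 0.7081: g = -0.00552, g' = -1.1812 → V/F = 0.7034
Converged at V/F = 0.7034.
Compositions from xᵢ = zᵢ/(1+V/F(Kᵢ−1)), yᵢ = Kᵢxᵢ:
  n-pentane: x = 0.1112, y = 0.4426
  n-hexane: x = 0.1920, y = 0.3679
  o-xylene: x = 0.6968, y = 0.1895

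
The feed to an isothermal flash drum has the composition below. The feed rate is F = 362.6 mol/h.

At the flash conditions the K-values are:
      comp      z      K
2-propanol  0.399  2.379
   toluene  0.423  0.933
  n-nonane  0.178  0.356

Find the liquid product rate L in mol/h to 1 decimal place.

L = 76.1 mol/h

Rachford–Rice: g(V/F) = Σ zᵢ(Kᵢ−1)/(1+V/F(Kᵢ−1)) = 0.
g(0) = ΣzᵢKᵢ − 1 = 0.407 and g(1) = 1 − Σzᵢ/Kᵢ = -0.121, so a root lies in (0, 1).
Newton iteration, V/F⁰ = 0.67:
  V/F = 0.670: g = 0.0547, g' = -0.435 → V/F = 0.796
  V/F = 0.796: g = -0.0026, g' = -0.485 → V/F = 0.790
Converged at V/F = 0.790.
Then V = V/F·F = 0.7901·362.6 = 286.5 mol/h and L = F − V = 76.1 mol/h.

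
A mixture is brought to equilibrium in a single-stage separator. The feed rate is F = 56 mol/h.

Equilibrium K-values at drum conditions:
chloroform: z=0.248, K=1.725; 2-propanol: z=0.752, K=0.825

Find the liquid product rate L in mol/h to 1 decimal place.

Rachford–Rice: g(V/F) = Σ zᵢ(Kᵢ−1)/(1+V/F(Kᵢ−1)) = 0.
g(0) = ΣzᵢKᵢ − 1 = 0.048 and g(1) = 1 − Σzᵢ/Kᵢ = -0.055, so a root lies in (0, 1).
Binary case is linear: z₁(K₁−1)(1+V/F(K₂−1)) + z₂(K₂−1)(1+V/F(K₁−1)) = 0
⇒ V/F = [z₁(K₁−1)+z₂(K₂−1)] / [−(K₁−1)(K₂−1)] = 0.0482/0.1269 = 0.380
Then V = V/F·F = 0.3799·56 = 21.3 mol/h and L = F − V = 34.7 mol/h.

L = 34.7 mol/h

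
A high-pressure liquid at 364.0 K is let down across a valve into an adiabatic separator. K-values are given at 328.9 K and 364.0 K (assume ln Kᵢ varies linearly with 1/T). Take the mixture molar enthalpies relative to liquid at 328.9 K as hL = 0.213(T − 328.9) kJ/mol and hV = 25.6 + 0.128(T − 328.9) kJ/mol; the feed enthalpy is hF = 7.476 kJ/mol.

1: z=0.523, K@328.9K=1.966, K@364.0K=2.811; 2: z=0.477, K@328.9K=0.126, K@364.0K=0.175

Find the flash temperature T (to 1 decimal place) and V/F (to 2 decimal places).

Adiabatic flash: solve Rachford–Rice at each trial T, then check hF = ψ·hV(T) + (1−ψ)·hL(T).
  T = 328.9 K: K = (1.966, 0.126), RR gives ψ = 0.105, H_out = 2.678 kJ/mol
  T = 364.0 K: K = (2.811, 0.175), RR gives ψ = 0.371, H_out = 15.857 kJ/mol
  T = 346.4 K: K = (2.371, 0.150), RR gives ψ = 0.267, H_out = 10.169 kJ/mol
  T = 337.6 K: K = (2.163, 0.138), RR gives ψ = 0.196, H_out = 6.734 kJ/mol
  T = 342.0 K: K = (2.266, 0.144), RR gives ψ = 0.234, H_out = 8.518 kJ/mol
  T = 339.8 K: K = (2.214, 0.141), RR gives ψ = 0.216, H_out = 7.644 kJ/mol
Linear interpolation between T = 337.6 (H_out = 6.734) and T = 339.8 (H_out = 7.644) on hF = 7.476 gives T ≈ 339.4 K, at which ψ = 0.21.

T = 339.4 K, V/F = 0.21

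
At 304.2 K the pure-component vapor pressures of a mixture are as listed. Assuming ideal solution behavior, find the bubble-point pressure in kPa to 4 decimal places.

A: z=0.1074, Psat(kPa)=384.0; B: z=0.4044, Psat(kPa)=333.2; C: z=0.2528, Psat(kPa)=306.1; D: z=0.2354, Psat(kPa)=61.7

Pbub = 267.8939 kPa

At the bubble point ψ → 0, so ΣzᵢKᵢ = 1 with Kᵢ = Pᵢˢᵃᵗ/P ⇒ P = ΣzᵢPᵢˢᵃᵗ.
P = 0.1074·384.0 + 0.4044·333.2 + 0.2528·306.1 + 0.2354·61.7 = 267.8939 kPa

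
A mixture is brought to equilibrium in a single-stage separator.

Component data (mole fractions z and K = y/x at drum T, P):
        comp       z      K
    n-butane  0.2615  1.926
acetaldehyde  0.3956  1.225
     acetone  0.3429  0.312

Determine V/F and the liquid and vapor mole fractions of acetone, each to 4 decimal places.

Rachford–Rice: g(V/F) = Σ zᵢ(Kᵢ−1)/(1+V/F(Kᵢ−1)) = 0.
Feasibility: ΣzᵢKᵢ = 1.0952, Σzᵢ/Kᵢ = 1.5578 — both > 1, two phases present.
Iterate (Newton) starting at V/F = 0.5:
  V/F = 0.5000: g = -0.11410, g' = -0.4981 → V/F = 0.2709
  V/F = 0.2709: g = -0.01249, g' = -0.4063 → V/F = 0.2402
  V/F = 0.2402: g = -0.00008, g' = -0.4010 → V/F = 0.2400
Converged at V/F = 0.2400.
Compositions from xᵢ = zᵢ/(1+V/F(Kᵢ−1)), yᵢ = Kᵢxᵢ:
  n-butane: x = 0.2140, y = 0.4121
  acetaldehyde: x = 0.3753, y = 0.4598
  acetone: x = 0.4107, y = 0.1281

V/F = 0.2400, x_acetone = 0.4107, y_acetone = 0.1281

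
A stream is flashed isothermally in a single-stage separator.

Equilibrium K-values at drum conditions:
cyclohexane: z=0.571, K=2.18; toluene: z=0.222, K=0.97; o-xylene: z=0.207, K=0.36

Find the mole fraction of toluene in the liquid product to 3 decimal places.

Rachford–Rice: g(V/F) = Σ zᵢ(Kᵢ−1)/(1+V/F(Kᵢ−1)) = 0.
g(0) = ΣzᵢKᵢ − 1 = 0.535 and g(1) = 1 − Σzᵢ/Kᵢ = -0.066, so a root lies in (0, 1).
Newton–Raphson from V/F = 0.5:
  V/F = 0.500: g = 0.2222, g' = -0.498 → V/F = 0.946
  V/F = 0.946: g = -0.0243, g' = -0.722 → V/F = 0.912
  V/F = 0.912: g = -0.0008, g' = -0.674 → V/F = 0.911
Converged at V/F = 0.911.
Compositions from xᵢ = zᵢ/(1+V/F(Kᵢ−1)), yᵢ = Kᵢxᵢ:
  cyclohexane: x = 0.275, y = 0.600
  toluene: x = 0.228, y = 0.221
  o-xylene: x = 0.497, y = 0.179

x_toluene = 0.228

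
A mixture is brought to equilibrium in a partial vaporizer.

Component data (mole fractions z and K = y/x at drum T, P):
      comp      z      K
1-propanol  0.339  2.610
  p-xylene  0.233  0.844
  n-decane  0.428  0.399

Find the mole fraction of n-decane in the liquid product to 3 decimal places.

x_n-decane = 0.532

Let ψ = V/F and solve Σ zᵢ(Kᵢ−1)/(1+ψ(Kᵢ−1)) = 0.
Check two-phase: ΣzᵢKᵢ = 1.252 > 1 and Σzᵢ/Kᵢ = 1.479 > 1, so g(0) = 0.252 > 0 and g(1) = -0.479 < 0.
Iterate (Newton) starting at ψ = 0.5:
  ψ = 0.500: g = -0.1048, g' = -0.592 → ψ = 0.323
  ψ = 0.323: g = 0.0015, g' = -0.625 → ψ = 0.326
Converged at ψ = 0.326.
Compositions from xᵢ = zᵢ/(1+ψ(Kᵢ−1)), yᵢ = Kᵢxᵢ:
  1-propanol: x = 0.222, y = 0.581
  p-xylene: x = 0.245, y = 0.207
  n-decane: x = 0.532, y = 0.212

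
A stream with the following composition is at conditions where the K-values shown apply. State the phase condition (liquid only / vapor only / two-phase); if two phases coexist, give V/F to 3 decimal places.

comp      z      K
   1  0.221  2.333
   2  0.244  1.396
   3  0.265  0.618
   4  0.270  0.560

ΣzᵢKᵢ = 1.171; Σzᵢ/Kᵢ = 1.180.
Both exceed 1, so a two-phase solution exists.
Rachford–Rice: g(ψ) = Σ zᵢ(Kᵢ−1)/(1+ψ(Kᵢ−1)) = 0.
Newton–Raphson from ψ = 0.5:
  ψ = 0.500: g = -0.0200, g' = -0.313 → ψ = 0.436
  ψ = 0.436: g = 0.0002, g' = -0.321 → ψ = 0.437
Converged at ψ = 0.437.

two-phase, V/F = 0.437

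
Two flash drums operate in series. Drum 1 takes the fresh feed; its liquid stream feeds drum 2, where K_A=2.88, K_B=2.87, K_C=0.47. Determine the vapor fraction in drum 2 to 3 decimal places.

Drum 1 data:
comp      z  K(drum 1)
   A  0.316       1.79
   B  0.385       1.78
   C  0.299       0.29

Drum 1:
Rachford–Rice: g(ψ₁) = Σ zᵢ(Kᵢ−1)/(1+ψ₁(Kᵢ−1)) = 0.
Check two-phase: ΣzᵢKᵢ = 1.338 > 1 and Σzᵢ/Kᵢ = 1.424 > 1, so g(0) = 0.338 > 0 and g(1) = -0.424 < 0.
Newton iteration, ψ₁⁰ = 0.65:
  ψ₁ = 0.650: g = -0.0300, g' = -0.709 → ψ₁ = 0.608
  ψ₁ = 0.608: g = -0.0010, g' = -0.664 → ψ₁ = 0.606
Converged at ψ₁ = 0.606.
Drum-1 compositions:
  A: x = 0.214, y = 0.382
  B: x = 0.261, y = 0.465
  C: x = 0.525, y = 0.152
Drum-2 feed = drum-1 liquid: z₂ = (0.2137, 0.2614, 0.5249).
Drum 2:
Iterate (Newton) starting at ψ₂ = 0.58:
  ψ₂ = 0.580: g = 0.0250, g' = -0.691 → ψ₂ = 0.616
Converged at ψ₂ = 0.616.
  A: x = 0.099, y = 0.285
  B: x = 0.121, y = 0.349
  C: x = 0.780, y = 0.366

V/F (drum 2) = 0.616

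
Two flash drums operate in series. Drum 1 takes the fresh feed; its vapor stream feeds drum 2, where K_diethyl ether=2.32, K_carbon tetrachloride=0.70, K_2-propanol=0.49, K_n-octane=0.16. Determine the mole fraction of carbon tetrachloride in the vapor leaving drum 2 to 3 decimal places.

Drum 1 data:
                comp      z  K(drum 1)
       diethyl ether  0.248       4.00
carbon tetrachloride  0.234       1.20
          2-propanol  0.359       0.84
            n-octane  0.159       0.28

y_carbon tetrachloride (drum 2) = 0.183

Drum 1:
Let ψ₁ = V/F and solve Σ zᵢ(Kᵢ−1)/(1+ψ₁(Kᵢ−1)) = 0.
Check two-phase: ΣzᵢKᵢ = 1.619 > 1 and Σzᵢ/Kᵢ = 1.252 > 1, so g(0) = 0.619 > 0 and g(1) = -0.252 < 0.
Iterate (Newton) starting at ψ₁ = 0.5:
  ψ₁ = 0.500: g = 0.0988, g' = -0.577 → ψ₁ = 0.671
  ψ₁ = 0.671: g = 0.0022, g' = -0.573 → ψ₁ = 0.675
Converged at ψ₁ = 0.675.
Drum-1 compositions:
  diethyl ether: x = 0.082, y = 0.328
  carbon tetrachloride: x = 0.206, y = 0.247
  2-propanol: x = 0.402, y = 0.338
  n-octane: x = 0.309, y = 0.087
Drum-2 feed = drum-1 vapor: z₂ = (0.3279, 0.2474, 0.3381, 0.0866).
Drum 2:
Rachford–Rice: g(ψ₂) = Σ zᵢ(Kᵢ−1)/(1+ψ₂(Kᵢ−1)) = 0.
Feasibility: ΣzᵢKᵢ = 1.113, Σzᵢ/Kᵢ = 1.726 — both > 1, two phases present.
Newton–Raphson from ψ₂ = 0.5:
  ψ₂ = 0.500: g = -0.1835, g' = -0.578 → ψ₂ = 0.183
  ψ₂ = 0.183: g = -0.0059, g' = -0.588 → ψ₂ = 0.173
Converged at ψ₂ = 0.173.
  diethyl ether: x = 0.267, y = 0.619
  carbon tetrachloride: x = 0.261, y = 0.183
  2-propanol: x = 0.371, y = 0.182
  n-octane: x = 0.101, y = 0.016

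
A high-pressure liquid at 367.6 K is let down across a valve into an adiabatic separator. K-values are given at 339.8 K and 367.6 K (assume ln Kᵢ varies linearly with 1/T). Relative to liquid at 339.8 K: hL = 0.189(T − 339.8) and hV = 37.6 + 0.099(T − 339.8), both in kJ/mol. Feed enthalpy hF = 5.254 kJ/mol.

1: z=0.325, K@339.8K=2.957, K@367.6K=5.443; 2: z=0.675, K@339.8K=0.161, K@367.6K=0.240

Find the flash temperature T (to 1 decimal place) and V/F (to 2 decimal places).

T = 345.6 K, V/F = 0.11

Adiabatic flash: solve Rachford–Rice at each trial T, then check hF = ψ·hV(T) + (1−ψ)·hL(T).
  T = 339.8 K: K = (2.957, 0.161), RR gives ψ = 0.042, H_out = 1.596 kJ/mol
  T = 367.6 K: K = (5.443, 0.240), RR gives ψ = 0.276, H_out = 14.931 kJ/mol
  T = 353.7 K: K = (4.060, 0.198), RR gives ψ = 0.185, H_out = 9.342 kJ/mol
  T = 346.8 K: K = (3.480, 0.179), RR gives ψ = 0.124, H_out = 5.897 kJ/mol
  T = 343.3 K: K = (3.211, 0.170), RR gives ψ = 0.086, H_out = 3.874 kJ/mol
  T = 345.1 K: K = (3.347, 0.175), RR gives ψ = 0.106, H_out = 4.942 kJ/mol
  T = 346.0 K: K = (3.417, 0.177), RR gives ψ = 0.116, H_out = 5.454 kJ/mol
Linear interpolation between T = 345.1 (H_out = 4.942) and T = 346.0 (H_out = 5.454) on hF = 5.254 gives T ≈ 345.6 K, at which ψ = 0.11.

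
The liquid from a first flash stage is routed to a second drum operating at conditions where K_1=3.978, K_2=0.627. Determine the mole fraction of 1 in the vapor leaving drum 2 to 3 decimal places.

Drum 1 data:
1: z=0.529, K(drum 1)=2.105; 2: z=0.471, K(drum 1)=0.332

Drum 1:
Material balance + equilibrium reduce to Σ zᵢ(Kᵢ−1)/(1+ψ₁(Kᵢ−1)) = 0.
g(0) = ΣzᵢKᵢ − 1 = 0.270 and g(1) = 1 − Σzᵢ/Kᵢ = -0.670, so a root lies in (0, 1).
Binary case is linear: z₁(K₁−1)(1+ψ₁(K₂−1)) + z₂(K₂−1)(1+ψ₁(K₁−1)) = 0
⇒ ψ₁ = [z₁(K₁−1)+z₂(K₂−1)] / [−(K₁−1)(K₂−1)] = 0.2699/0.7381 = 0.366
Drum-1 compositions:
  1: x = 0.377, y = 0.793
  2: x = 0.623, y = 0.207
Drum-2 feed = drum-1 liquid: z₂ = (0.3768, 0.6232).
Drum 2:
Let ψ₂ = V/F and solve Σ zᵢ(Kᵢ−1)/(1+ψ₂(Kᵢ−1)) = 0.
Check two-phase: ΣzᵢKᵢ = 1.890 > 1 and Σzᵢ/Kᵢ = 1.089 > 1, so g(0) = 0.890 > 0 and g(1) = -0.089 < 0.
Binary case is linear: z₁(K₁−1)(1+ψ₂(K₂−1)) + z₂(K₂−1)(1+ψ₂(K₁−1)) = 0
⇒ ψ₂ = [z₁(K₁−1)+z₂(K₂−1)] / [−(K₁−1)(K₂−1)] = 0.8895/1.1108 = 0.801
  1: x = 0.111, y = 0.443
  2: x = 0.889, y = 0.557

y_1 (drum 2) = 0.443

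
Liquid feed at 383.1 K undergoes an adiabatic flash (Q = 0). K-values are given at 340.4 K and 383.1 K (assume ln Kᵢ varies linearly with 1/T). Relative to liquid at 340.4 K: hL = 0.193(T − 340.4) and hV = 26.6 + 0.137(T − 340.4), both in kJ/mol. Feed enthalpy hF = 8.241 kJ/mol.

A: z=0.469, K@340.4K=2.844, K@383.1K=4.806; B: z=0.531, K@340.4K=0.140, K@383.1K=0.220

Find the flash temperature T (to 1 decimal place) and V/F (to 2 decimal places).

T = 344.3 K, V/F = 0.28

Adiabatic flash: solve Rachford–Rice at each trial T, then check hF = ψ·hV(T) + (1−ψ)·hL(T).
  T = 340.4 K: K = (2.844, 0.140), RR gives ψ = 0.257, H_out = 6.847 kJ/mol
  T = 383.1 K: K = (4.806, 0.220), RR gives ψ = 0.462, H_out = 19.420 kJ/mol
  T = 361.8 K: K = (3.757, 0.178), RR gives ψ = 0.378, H_out = 13.730 kJ/mol
  T = 351.1 K: K = (3.283, 0.158), RR gives ψ = 0.325, H_out = 10.507 kJ/mol
  T = 345.8 K: K = (3.061, 0.149), RR gives ψ = 0.294, H_out = 8.762 kJ/mol
  T = 343.1 K: K = (2.951, 0.145), RR gives ψ = 0.276, H_out = 7.824 kJ/mol
  T = 344.5 K: K = (3.008, 0.147), RR gives ψ = 0.285, H_out = 8.315 kJ/mol
Linear interpolation between T = 343.1 (H_out = 7.824) and T = 344.5 (H_out = 8.315) on hF = 8.241 gives T ≈ 344.3 K, at which ψ = 0.28.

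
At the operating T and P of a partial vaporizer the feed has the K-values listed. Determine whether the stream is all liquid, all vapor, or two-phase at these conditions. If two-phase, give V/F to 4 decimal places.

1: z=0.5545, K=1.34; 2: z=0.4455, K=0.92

ΣzᵢKᵢ = 1.1529; Σzᵢ/Kᵢ = 0.8980.
Since Σzᵢ/Kᵢ < 1 the mixture is above its dew point — single vapor phase.

all vapor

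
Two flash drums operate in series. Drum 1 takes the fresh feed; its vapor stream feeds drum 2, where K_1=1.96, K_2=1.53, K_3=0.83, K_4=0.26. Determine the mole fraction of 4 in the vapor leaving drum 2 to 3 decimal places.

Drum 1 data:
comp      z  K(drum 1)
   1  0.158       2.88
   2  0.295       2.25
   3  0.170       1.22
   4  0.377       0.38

y_4 (drum 2) = 0.093

Drum 1:
Iterate (Newton) starting at ψ₁ = 0.54:
  ψ₁ = 0.540: g = 0.0496, g' = -0.636 → ψ₁ = 0.618
  ψ₁ = 0.618: g = -0.0006, g' = -0.653 → ψ₁ = 0.617
Converged at ψ₁ = 0.617.
Drum-1 compositions:
  1: x = 0.073, y = 0.211
  2: x = 0.167, y = 0.375
  3: x = 0.150, y = 0.183
  4: x = 0.611, y = 0.232
Drum-2 feed = drum-1 vapor: z₂ = (0.2106, 0.3747, 0.1826, 0.2320).
Drum 2:
Rachford–Rice: g(ψ₂) = Σ zᵢ(Kᵢ−1)/(1+ψ₂(Kᵢ−1)) = 0.
g(0) = ΣzᵢKᵢ − 1 = 0.198 and g(1) = 1 − Σzᵢ/Kᵢ = -0.465, so a root lies in (0, 1).
Newton–Raphson from ψ₂ = 0.64:
  ψ₂ = 0.640: g = -0.0875, g' = -0.598 → ψ₂ = 0.494
  ψ₂ = 0.494: g = -0.0099, g' = -0.477 → ψ₂ = 0.473
Converged at ψ₂ = 0.473.
  1: x = 0.145, y = 0.284
  2: x = 0.300, y = 0.458
  3: x = 0.199, y = 0.165
  4: x = 0.357, y = 0.093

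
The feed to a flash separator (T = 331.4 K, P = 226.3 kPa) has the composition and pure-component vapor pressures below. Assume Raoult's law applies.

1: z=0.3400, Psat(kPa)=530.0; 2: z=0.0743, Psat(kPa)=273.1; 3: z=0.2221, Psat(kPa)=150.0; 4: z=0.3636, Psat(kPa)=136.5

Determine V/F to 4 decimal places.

V/F = 0.5495

Raoult's law: Kᵢ = Pᵢˢᵃᵗ/P = Pᵢˢᵃᵗ/226.3.
  K_1 = 530.0/226.3 = 2.342024, K_2 = 273.1/226.3 = 1.206805, K_3 = 150.0/226.3 = 0.662837, K_4 = 136.5/226.3 = 0.603182
Newton–Raphson from V/F = 0.5:
  V/F = 0.5000: g = 0.01692, g' = -0.3475 → V/F = 0.5487
  V/F = 0.5487: g = 0.00026, g' = -0.3372 → V/F = 0.5495
Converged at V/F = 0.5495.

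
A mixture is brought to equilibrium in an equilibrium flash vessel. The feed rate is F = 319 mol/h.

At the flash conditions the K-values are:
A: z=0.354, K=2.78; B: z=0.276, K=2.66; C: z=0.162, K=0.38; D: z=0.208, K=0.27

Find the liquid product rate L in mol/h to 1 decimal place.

L = 94.3 mol/h

Newton–Raphson from β = 0.34:
  β = 0.340: g = 0.3562, g' = -1.042 → β = 0.682
  β = 0.682: g = 0.0233, g' = -1.022 → β = 0.705
  β = 0.705: g = -0.0003, g' = -1.049 → β = 0.704
Converged at β = 0.704.
Then V = β·F = 0.7043·319 = 224.7 mol/h and L = F − V = 94.3 mol/h.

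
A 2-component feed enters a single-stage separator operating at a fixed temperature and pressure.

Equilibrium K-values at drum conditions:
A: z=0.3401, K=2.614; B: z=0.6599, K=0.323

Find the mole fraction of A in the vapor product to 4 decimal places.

Material balance + equilibrium reduce to Σ zᵢ(Kᵢ−1)/(1+ψ(Kᵢ−1)) = 0.
Check two-phase: ΣzᵢKᵢ = 1.1022 > 1 and Σzᵢ/Kᵢ = 2.1731 > 1, so g(0) = 0.1022 > 0 and g(1) = -1.1731 < 0.
Newton iteration, ψ⁰ = 0.5:
  ψ = 0.5000: g = -0.37159, g' = -0.9625 → ψ = 0.1139
  ψ = 0.1139: g = -0.02044, g' = -0.9872 → ψ = 0.0932
  ψ = 0.0932: g = 0.00027, g' = -1.0139 → ψ = 0.0935
Converged at ψ = 0.0935.
Compositions from xᵢ = zᵢ/(1+ψ(Kᵢ−1)), yᵢ = Kᵢxᵢ:
  A: x = 0.2955, y = 0.7724
  B: x = 0.7045, y = 0.2276

y_A = 0.7724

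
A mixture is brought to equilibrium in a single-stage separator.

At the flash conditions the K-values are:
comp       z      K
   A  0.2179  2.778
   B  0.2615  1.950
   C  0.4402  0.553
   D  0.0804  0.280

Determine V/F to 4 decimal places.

Rachford–Rice: g(V/F) = Σ zᵢ(Kᵢ−1)/(1+V/F(Kᵢ−1)) = 0.
g(0) = ΣzᵢKᵢ − 1 = 0.3812 and g(1) = 1 − Σzᵢ/Kᵢ = -0.2957, so a root lies in (0, 1).
Newton iteration, V/F⁰ = 0.37:
  V/F = 0.3700: g = 0.10283, g' = -0.5835 → V/F = 0.5462
  V/F = 0.5462: g = 0.00436, g' = -0.5468 → V/F = 0.5542
Converged at V/F = 0.5542.

V/F = 0.5542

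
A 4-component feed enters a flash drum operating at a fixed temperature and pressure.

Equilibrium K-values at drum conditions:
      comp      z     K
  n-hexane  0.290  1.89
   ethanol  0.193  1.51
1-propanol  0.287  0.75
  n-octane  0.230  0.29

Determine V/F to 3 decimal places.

V/F = 0.310

Rachford–Rice: g(V/F) = Σ zᵢ(Kᵢ−1)/(1+V/F(Kᵢ−1)) = 0.
Feasibility: ΣzᵢKᵢ = 1.121, Σzᵢ/Kᵢ = 1.457 — both > 1, two phases present.
Newton iteration, V/F⁰ = 0.5:
  V/F = 0.500: g = -0.0781, g' = -0.444 → V/F = 0.324
  V/F = 0.324: g = -0.0054, g' = -0.392 → V/F = 0.310
Converged at V/F = 0.310.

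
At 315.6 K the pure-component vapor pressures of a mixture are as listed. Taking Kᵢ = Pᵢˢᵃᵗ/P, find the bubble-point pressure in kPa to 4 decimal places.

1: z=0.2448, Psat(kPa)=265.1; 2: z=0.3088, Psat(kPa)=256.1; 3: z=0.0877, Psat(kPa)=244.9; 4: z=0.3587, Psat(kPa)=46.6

Pbub = 182.1733 kPa

At the bubble point ψ → 0, so ΣzᵢKᵢ = 1 with Kᵢ = Pᵢˢᵃᵗ/P ⇒ P = ΣzᵢPᵢˢᵃᵗ.
P = 0.2448·265.1 + 0.3088·256.1 + 0.0877·244.9 + 0.3587·46.6 = 182.1733 kPa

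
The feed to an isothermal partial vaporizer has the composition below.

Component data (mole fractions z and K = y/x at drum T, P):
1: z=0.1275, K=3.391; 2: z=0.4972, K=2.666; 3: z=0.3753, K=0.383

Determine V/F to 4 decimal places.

V/F = 0.8028

Rachford–Rice: g(V/F) = Σ zᵢ(Kᵢ−1)/(1+V/F(Kᵢ−1)) = 0.
g(0) = ΣzᵢKᵢ − 1 = 0.9016 and g(1) = 1 − Σzᵢ/Kᵢ = -0.2040, so a root lies in (0, 1).
Iterate (Newton) starting at V/F = 0.5:
  V/F = 0.5000: g = 0.25589, g' = -0.8607 → V/F = 0.7973
  V/F = 0.7973: g = 0.00490, g' = -0.8943 → V/F = 0.8028
Converged at V/F = 0.8028.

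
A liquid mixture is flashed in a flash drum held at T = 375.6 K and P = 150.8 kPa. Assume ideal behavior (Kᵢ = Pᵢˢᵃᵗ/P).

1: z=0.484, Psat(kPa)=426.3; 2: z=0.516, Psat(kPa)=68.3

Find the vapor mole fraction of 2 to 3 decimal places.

Raoult's law: Kᵢ = Pᵢˢᵃᵗ/P = Pᵢˢᵃᵗ/150.8.
  K_1 = 426.3/150.8 = 2.82692, K_2 = 68.3/150.8 = 0.45292
Material balance + equilibrium reduce to Σ zᵢ(Kᵢ−1)/(1+ψ(Kᵢ−1)) = 0.
g(0) = ΣzᵢKᵢ − 1 = 0.602 and g(1) = 1 − Σzᵢ/Kᵢ = -0.310, so a root lies in (0, 1).
Iterate (Newton) starting at ψ = 0.7:
  ψ = 0.700: g = -0.0695, g' = -0.717 → ψ = 0.603
  ψ = 0.603: g = -0.0006, g' = -0.710 → ψ = 0.602
Converged at ψ = 0.602.
Compositions from xᵢ = zᵢ/(1+ψ(Kᵢ−1)), yᵢ = Kᵢxᵢ:
  1: x = 0.230, y = 0.651
  2: x = 0.770, y = 0.349

y_2 = 0.349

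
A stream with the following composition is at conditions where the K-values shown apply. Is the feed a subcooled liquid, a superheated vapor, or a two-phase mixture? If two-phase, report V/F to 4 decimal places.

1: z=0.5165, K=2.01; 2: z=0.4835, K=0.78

superheated vapor

ΣzᵢKᵢ = 1.4153; Σzᵢ/Kᵢ = 0.8768.
Since Σzᵢ/Kᵢ < 1 the mixture is above its dew point — single vapor phase.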